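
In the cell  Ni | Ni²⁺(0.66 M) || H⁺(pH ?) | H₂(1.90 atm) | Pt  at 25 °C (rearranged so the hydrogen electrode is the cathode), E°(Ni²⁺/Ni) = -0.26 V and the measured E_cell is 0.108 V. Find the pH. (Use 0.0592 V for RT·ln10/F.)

E°_cell = 0.26 V and n = 2.
log Q = n(E° − E)/0.0592 = 2×(0.26 − 0.108)/0.0592 = 5.135.
With Q = [Ni²⁺]·P(H₂) / [H⁺]^2, solving for [H⁺] gives log[H⁺] = -2.518, so pH = 2.52.

pH = 2.52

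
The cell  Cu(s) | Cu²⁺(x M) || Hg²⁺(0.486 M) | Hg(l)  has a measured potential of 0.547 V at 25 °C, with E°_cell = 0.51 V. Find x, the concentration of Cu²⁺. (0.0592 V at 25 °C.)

From the Nernst equation, log Q = n(E° − E)/0.0592 = 2(0.51 − 0.547)/0.0592 = -1.250, so Q = 0.0562.
With Q = [Cu²⁺]/[Hg²⁺] and the known concentrations, [Cu²⁺] in the numerator gives [Cu²⁺] = 0.027 M.

0.027 M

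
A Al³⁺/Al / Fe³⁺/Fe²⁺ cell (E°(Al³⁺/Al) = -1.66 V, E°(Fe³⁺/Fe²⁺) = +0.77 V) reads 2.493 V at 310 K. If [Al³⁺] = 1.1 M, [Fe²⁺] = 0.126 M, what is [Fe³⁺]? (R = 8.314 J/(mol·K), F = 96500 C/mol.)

From the Nernst equation, ln Q = nF(E° − E)/RT = 3×96500×(2.43 − 2.493)/(8.314×310) = -7.076, so Q = 8.45 × 10^-4.
With Q = [Al³⁺]·[Fe²⁺]^3/[Fe³⁺]^3 and the known concentrations, [Fe³⁺]^3 in the denominator gives [Fe³⁺] = 1.4 M.

1.4 M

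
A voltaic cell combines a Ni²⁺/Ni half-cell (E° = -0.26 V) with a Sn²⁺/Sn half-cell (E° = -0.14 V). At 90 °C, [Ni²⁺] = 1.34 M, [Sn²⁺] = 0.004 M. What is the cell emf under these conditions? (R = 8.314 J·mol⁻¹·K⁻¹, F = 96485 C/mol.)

0.029 V

The Sn²⁺/Sn couple has the higher reduction potential and acts as the cathode, so E°_cell = -0.14 − (-0.26) = 0.12 V.
Balancing electrons gives n = 2; the reaction quotient is Q = [Ni²⁺]/[Sn²⁺] = 335.
E = E° − (RT/nF) ln Q = 0.12 − (8.314×363)/(2×96485) × (5.814) = 0.120 − 0.091 = 0.029 V.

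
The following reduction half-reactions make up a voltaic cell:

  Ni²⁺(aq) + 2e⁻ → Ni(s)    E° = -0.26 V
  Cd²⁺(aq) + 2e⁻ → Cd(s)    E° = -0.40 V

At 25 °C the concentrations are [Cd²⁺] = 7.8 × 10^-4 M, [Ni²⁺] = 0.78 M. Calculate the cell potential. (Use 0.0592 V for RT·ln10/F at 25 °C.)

The Ni²⁺/Ni couple has the higher reduction potential and acts as the cathode, so E°_cell = -0.26 − (-0.40) = 0.14 V.
Balancing electrons gives n = 2; the reaction quotient is Q = [Cd²⁺]/[Ni²⁺] = 0.00100.
At 25 °C, E = E° − (0.0592/n) log Q = 0.14 − (0.0592/2)(-3.000) = 0.140 + 0.089 = 0.229 V.

0.229 V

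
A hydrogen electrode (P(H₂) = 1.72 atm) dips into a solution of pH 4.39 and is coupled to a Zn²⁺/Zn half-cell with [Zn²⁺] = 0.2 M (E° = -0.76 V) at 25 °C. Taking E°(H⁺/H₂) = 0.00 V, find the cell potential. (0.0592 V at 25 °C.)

0.51 V

The hydrogen couple is the cathode, so E°_cell = 0.76 V; n = 2.
[H⁺] = 10^(−4.39) = 4.1 × 10^-5 M, and Q = [Zn²⁺]·P(H₂) / [H⁺]^2 = 2.07 × 10^8.
E = E° − (0.0592/2) log Q = 0.76 − (0.0592/2)(8.317) = 0.514 V.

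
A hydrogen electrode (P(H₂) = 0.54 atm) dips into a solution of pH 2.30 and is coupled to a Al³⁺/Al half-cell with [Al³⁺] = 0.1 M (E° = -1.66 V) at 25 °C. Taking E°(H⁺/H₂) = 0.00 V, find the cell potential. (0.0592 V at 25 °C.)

1.55 V

The hydrogen couple is the cathode, so E°_cell = 1.66 V; n = 6.
[H⁺] = 10^(−2.30) = 0.0050 M, and Q = [Al³⁺]^2·P(H₂)^3 / [H⁺]^6 = 9.94 × 10^10.
E = E° − (0.0592/6) log Q = 1.66 − (0.0592/6)(10.997) = 1.551 V.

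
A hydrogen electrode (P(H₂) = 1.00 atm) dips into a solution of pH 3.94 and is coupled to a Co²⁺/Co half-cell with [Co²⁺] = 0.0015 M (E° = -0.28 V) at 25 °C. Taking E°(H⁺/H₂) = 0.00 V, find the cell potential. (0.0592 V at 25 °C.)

The hydrogen couple is the cathode, so E°_cell = 0.28 V; n = 2.
[H⁺] = 10^(−3.94) = 1.1 × 10^-4 M, and Q = [Co²⁺]·P(H₂) / [H⁺]^2 = 1.14 × 10^5.
E = E° − (0.0592/2) log Q = 0.28 − (0.0592/2)(5.056) = 0.130 V.

0.13 V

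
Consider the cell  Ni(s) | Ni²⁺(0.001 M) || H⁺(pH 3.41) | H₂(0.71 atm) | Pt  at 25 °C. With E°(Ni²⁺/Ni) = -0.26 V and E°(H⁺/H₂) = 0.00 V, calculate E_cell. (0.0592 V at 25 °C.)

The hydrogen couple is the cathode, so E°_cell = 0.26 V; n = 2.
[H⁺] = 10^(−3.41) = 3.9 × 10^-4 M, and Q = [Ni²⁺]·P(H₂) / [H⁺]^2 = 4690.
E = E° − (0.0592/2) log Q = 0.26 − (0.0592/2)(3.671) = 0.151 V.

0.15 V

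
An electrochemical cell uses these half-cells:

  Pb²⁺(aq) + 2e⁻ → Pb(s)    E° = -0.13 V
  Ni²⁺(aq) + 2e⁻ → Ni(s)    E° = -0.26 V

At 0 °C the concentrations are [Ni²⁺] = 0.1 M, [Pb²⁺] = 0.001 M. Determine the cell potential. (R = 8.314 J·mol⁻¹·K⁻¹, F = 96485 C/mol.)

0.076 V

The Pb²⁺/Pb couple has the higher reduction potential and acts as the cathode, so E°_cell = -0.13 − (-0.26) = 0.13 V.
Balancing electrons gives n = 2; the reaction quotient is Q = [Ni²⁺]/[Pb²⁺] = 100.
E = E° − (RT/nF) ln Q = 0.13 − (8.314×273)/(2×96485) × (4.605) = 0.130 − 0.054 = 0.076 V.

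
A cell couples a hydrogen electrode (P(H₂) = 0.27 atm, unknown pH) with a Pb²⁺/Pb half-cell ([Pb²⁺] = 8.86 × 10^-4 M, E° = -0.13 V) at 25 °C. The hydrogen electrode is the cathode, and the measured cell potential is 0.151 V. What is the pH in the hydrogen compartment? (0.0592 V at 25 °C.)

pH = 1.46

E°_cell = 0.13 V and n = 2.
log Q = n(E° − E)/0.0592 = 2×(0.13 − 0.151)/0.0592 = -0.709.
With Q = [Pb²⁺]·P(H₂) / [H⁺]^2, solving for [H⁺] gives log[H⁺] = -1.456, so pH = 1.46.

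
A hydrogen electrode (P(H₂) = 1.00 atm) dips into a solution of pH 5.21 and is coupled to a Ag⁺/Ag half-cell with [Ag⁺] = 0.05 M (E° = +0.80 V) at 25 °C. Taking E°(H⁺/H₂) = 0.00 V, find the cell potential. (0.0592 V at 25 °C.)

The Ag⁺/Ag couple is the cathode, so E°_cell = 0.80 V; n = 2.
[H⁺] = 10^(−5.21) = 6.2 × 10^-6 M, and Q = [H⁺]^2 / ([Ag⁺]^2·P(H₂)) = 1.52 × 10^-8.
E = E° − (0.0592/2) log Q = 0.80 − (0.0592/2)(-7.818) = 1.031 V.

1.03 V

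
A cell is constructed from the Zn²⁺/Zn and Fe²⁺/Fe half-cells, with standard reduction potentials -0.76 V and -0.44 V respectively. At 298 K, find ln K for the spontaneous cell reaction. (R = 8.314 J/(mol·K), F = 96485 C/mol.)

E°_cell = -0.44 − (-0.76) = 0.32 V, with n = 2 electrons transferred.
At equilibrium E = 0, so the Nernst equation gives ln K = nFE°/RT = (2)(96485)(0.32)/((8.314)(298)) = 24.92.

ln K = 24.9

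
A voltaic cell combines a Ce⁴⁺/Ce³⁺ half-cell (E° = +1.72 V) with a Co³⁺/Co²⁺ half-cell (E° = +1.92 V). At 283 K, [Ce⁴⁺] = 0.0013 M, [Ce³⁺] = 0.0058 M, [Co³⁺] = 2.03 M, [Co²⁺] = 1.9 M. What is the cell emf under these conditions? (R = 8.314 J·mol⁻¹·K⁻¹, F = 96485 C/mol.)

0.238 V

The Co³⁺/Co²⁺ couple has the higher reduction potential and acts as the cathode, so E°_cell = +1.92 − (+1.72) = 0.20 V.
Balancing electrons gives n = 1; the reaction quotient is Q = [Ce⁴⁺]·[Co²⁺]/([Ce³⁺]·[Co³⁺]) = 0.210.
E = E° − (RT/nF) ln Q = 0.20 − (8.314×283)/(1×96485) × (-1.562) = 0.200 + 0.038 = 0.238 V.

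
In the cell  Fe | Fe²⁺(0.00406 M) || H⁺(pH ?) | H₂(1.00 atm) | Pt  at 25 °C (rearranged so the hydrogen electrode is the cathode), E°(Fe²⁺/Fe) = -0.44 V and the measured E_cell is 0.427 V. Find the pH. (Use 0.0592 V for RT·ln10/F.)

E°_cell = 0.44 V and n = 2.
log Q = n(E° − E)/0.0592 = 2×(0.44 − 0.427)/0.0592 = 0.439.
With Q = [Fe²⁺]·P(H₂) / [H⁺]^2, solving for [H⁺] gives log[H⁺] = -1.415, so pH = 1.42.

pH = 1.42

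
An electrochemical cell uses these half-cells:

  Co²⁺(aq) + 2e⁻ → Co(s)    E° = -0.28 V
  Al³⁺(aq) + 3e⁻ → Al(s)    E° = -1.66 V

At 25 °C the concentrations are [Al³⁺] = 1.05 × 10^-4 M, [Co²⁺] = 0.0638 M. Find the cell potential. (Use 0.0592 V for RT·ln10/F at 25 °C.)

1.42 V

The Co²⁺/Co couple has the higher reduction potential and acts as the cathode, so E°_cell = -0.28 − (-1.66) = 1.38 V.
Balancing electrons gives n = 6; the reaction quotient is Q = [Al³⁺]^2/[Co²⁺]^3 = 4.25 × 10^-5.
At 25 °C, E = E° − (0.0592/n) log Q = 1.38 − (0.0592/6)(-4.372) = 1.380 + 0.043 = 1.423 V.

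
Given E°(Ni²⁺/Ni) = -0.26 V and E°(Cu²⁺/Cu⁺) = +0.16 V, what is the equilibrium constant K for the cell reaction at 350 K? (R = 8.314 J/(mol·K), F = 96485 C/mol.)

E°_cell = +0.16 − (-0.26) = 0.42 V, with n = 2 electrons transferred.
At equilibrium E = 0, so the Nernst equation gives ln K = nFE°/RT = (2)(96485)(0.42)/((8.314)(350)) = 27.85.
K = e^27.85 = 1.2 × 10^12.

1.2 × 10^12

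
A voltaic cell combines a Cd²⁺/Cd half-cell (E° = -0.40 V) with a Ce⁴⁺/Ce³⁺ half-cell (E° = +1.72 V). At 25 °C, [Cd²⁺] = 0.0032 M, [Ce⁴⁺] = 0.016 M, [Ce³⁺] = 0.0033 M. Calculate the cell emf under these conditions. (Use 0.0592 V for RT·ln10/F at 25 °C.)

2.23 V

The Ce⁴⁺/Ce³⁺ couple has the higher reduction potential and acts as the cathode, so E°_cell = +1.72 − (-0.40) = 2.12 V.
Balancing electrons gives n = 2; the reaction quotient is Q = [Cd²⁺]·[Ce³⁺]^2/[Ce⁴⁺]^2 = 1.36 × 10^-4.
At 25 °C, E = E° − (0.0592/n) log Q = 2.12 − (0.0592/2)(-3.866) = 2.120 + 0.114 = 2.234 V.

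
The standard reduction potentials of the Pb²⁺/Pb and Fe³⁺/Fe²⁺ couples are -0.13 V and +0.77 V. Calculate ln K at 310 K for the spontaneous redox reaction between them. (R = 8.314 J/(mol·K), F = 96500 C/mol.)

E°_cell = +0.77 − (-0.13) = 0.90 V, with n = 2 electrons transferred.
At equilibrium E = 0, so the Nernst equation gives ln K = nFE°/RT = (2)(96500)(0.90)/((8.314)(310)) = 67.40.

ln K = 67.4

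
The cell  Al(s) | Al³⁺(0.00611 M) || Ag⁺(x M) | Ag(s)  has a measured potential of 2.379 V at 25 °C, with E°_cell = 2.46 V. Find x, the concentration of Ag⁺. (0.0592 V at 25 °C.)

From the Nernst equation, log Q = n(E° − E)/0.0592 = 3(2.46 − 2.379)/0.0592 = 4.105, so Q = 1.27 × 10^4.
With Q = [Al³⁺]/[Ag⁺]^3 and the known concentrations, [Ag⁺]^3 in the denominator gives [Ag⁺] = 0.0078 M.

0.0078 M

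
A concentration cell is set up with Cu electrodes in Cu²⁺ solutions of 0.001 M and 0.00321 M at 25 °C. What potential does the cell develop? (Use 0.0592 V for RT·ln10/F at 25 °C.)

Both half-cells are Cu²⁺/Cu, so E°_cell = 0. The concentrated side is the cathode; the cell reaction moves Cu²⁺ from high to low concentration with n = 2.
Q = [Cu²⁺]_dilute/[Cu²⁺]_conc = 0.001/0.00321 = 0.312.
E = 0 − (0.0592/2) log Q = −(0.0592/2)(-0.507) = 0.0150 V.

0.015 V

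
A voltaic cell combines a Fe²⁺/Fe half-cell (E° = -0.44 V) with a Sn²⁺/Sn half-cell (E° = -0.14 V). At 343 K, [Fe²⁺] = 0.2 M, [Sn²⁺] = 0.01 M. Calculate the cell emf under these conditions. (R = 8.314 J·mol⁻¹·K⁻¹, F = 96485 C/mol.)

0.256 V

The Sn²⁺/Sn couple has the higher reduction potential and acts as the cathode, so E°_cell = -0.14 − (-0.44) = 0.30 V.
Balancing electrons gives n = 2; the reaction quotient is Q = [Fe²⁺]/[Sn²⁺] = 20.0.
E = E° − (RT/nF) ln Q = 0.30 − (8.314×343)/(2×96485) × (2.996) = 0.300 − 0.044 = 0.256 V.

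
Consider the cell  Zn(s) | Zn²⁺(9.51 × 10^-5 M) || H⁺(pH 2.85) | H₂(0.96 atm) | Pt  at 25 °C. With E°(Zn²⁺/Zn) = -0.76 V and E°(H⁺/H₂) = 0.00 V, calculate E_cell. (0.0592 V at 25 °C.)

The hydrogen couple is the cathode, so E°_cell = 0.76 V; n = 2.
[H⁺] = 10^(−2.85) = 0.0014 M, and Q = [Zn²⁺]·P(H₂) / [H⁺]^2 = 45.8.
E = E° − (0.0592/2) log Q = 0.76 − (0.0592/2)(1.660) = 0.711 V.

0.71 V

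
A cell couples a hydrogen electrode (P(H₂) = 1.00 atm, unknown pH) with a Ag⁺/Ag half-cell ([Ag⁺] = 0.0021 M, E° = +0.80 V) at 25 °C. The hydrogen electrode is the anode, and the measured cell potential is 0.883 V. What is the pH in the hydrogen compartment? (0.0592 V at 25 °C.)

E°_cell = 0.80 V and n = 2.
log Q = n(E° − E)/0.0592 = 2×(0.80 − 0.883)/0.0592 = -2.804.
With Q = [H⁺]^2 / ([Ag⁺]^2·P(H₂)), solving for [H⁺] gives log[H⁺] = -4.080, so pH = 4.08.

pH = 4.08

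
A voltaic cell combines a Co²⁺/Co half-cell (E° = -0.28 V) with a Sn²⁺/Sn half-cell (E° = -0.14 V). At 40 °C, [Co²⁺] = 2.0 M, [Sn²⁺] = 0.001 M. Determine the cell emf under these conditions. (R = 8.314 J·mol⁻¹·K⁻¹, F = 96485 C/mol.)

0.037 V

The Sn²⁺/Sn couple has the higher reduction potential and acts as the cathode, so E°_cell = -0.14 − (-0.28) = 0.14 V.
Balancing electrons gives n = 2; the reaction quotient is Q = [Co²⁺]/[Sn²⁺] = 2000.
E = E° − (RT/nF) ln Q = 0.14 − (8.314×313)/(2×96485) × (7.601) = 0.140 − 0.103 = 0.037 V.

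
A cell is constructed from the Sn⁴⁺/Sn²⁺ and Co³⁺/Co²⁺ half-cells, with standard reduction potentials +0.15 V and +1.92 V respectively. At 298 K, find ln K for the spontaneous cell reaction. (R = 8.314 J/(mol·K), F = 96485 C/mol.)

E°_cell = +1.92 − (+0.15) = 1.77 V, with n = 2 electrons transferred.
At equilibrium E = 0, so the Nernst equation gives ln K = nFE°/RT = (2)(96485)(1.77)/((8.314)(298)) = 137.86.

ln K = 137.9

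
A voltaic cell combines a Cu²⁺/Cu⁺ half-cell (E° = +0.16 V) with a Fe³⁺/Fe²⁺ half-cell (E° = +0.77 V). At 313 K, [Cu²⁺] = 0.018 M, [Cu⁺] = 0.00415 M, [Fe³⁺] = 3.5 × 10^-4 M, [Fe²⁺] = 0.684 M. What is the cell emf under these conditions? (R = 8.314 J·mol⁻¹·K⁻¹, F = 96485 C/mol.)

0.366 V

The Fe³⁺/Fe²⁺ couple has the higher reduction potential and acts as the cathode, so E°_cell = +0.77 − (+0.16) = 0.61 V.
Balancing electrons gives n = 1; the reaction quotient is Q = [Cu²⁺]·[Fe²⁺]/([Cu⁺]·[Fe³⁺]) = 8480.
E = E° − (RT/nF) ln Q = 0.61 − (8.314×313)/(1×96485) × (9.045) = 0.610 − 0.244 = 0.366 V.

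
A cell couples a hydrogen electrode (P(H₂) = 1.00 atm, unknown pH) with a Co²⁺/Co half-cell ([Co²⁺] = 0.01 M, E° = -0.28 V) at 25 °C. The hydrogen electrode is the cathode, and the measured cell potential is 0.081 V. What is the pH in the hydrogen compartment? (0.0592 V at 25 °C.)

pH = 4.36

E°_cell = 0.28 V and n = 2.
log Q = n(E° − E)/0.0592 = 2×(0.28 − 0.081)/0.0592 = 6.723.
With Q = [Co²⁺]·P(H₂) / [H⁺]^2, solving for [H⁺] gives log[H⁺] = -4.361, so pH = 4.36.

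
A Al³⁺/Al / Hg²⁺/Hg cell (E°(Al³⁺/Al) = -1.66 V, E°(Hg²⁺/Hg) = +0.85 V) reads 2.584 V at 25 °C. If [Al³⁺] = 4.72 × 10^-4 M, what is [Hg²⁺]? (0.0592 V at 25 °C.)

1.9 M

From the Nernst equation, log Q = n(E° − E)/0.0592 = 6(2.51 − 2.584)/0.0592 = -7.500, so Q = 3.16 × 10^-8.
With Q = [Al³⁺]^2/[Hg²⁺]^3 and the known concentrations, [Hg²⁺]^3 in the denominator gives [Hg²⁺] = 1.9 M.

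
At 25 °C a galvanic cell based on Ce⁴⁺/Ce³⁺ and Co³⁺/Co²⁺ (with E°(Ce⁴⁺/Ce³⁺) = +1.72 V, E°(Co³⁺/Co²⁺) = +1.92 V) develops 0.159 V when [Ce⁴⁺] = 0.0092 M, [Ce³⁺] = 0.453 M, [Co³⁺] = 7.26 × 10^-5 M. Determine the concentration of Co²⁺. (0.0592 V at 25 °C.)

0.018 M

From the Nernst equation, log Q = n(E° − E)/0.0592 = 1(0.20 − 0.159)/0.0592 = 0.693, so Q = 4.93.
With Q = [Ce⁴⁺]·[Co²⁺]/([Ce³⁺]·[Co³⁺]) and the known concentrations, [Co²⁺] in the numerator gives [Co²⁺] = 0.018 M.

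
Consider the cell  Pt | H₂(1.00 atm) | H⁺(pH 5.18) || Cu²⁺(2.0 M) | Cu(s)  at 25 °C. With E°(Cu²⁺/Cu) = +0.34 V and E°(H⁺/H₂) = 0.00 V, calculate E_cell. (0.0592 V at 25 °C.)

0.66 V

The Cu²⁺/Cu couple is the cathode, so E°_cell = 0.34 V; n = 2.
[H⁺] = 10^(−5.18) = 6.6 × 10^-6 M, and Q = [H⁺]^2 / ([Cu²⁺]·P(H₂)) = 2.18 × 10^-11.
E = E° − (0.0592/2) log Q = 0.34 − (0.0592/2)(-10.661) = 0.656 V.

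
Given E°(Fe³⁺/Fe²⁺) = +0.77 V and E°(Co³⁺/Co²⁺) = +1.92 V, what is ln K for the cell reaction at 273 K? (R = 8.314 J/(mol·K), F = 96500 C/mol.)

E°_cell = +1.92 − (+0.77) = 1.15 V, with n = 1 electron transferred.
At equilibrium E = 0, so the Nernst equation gives ln K = nFE°/RT = (1)(96500)(1.15)/((8.314)(273)) = 48.89.

ln K = 48.9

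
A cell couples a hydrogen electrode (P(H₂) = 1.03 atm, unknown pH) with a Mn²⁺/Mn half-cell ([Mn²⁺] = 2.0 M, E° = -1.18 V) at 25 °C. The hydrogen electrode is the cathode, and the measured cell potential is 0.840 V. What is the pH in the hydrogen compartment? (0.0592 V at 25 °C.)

pH = 5.59

E°_cell = 1.18 V and n = 2.
log Q = n(E° − E)/0.0592 = 2×(1.18 − 0.840)/0.0592 = 11.486.
With Q = [Mn²⁺]·P(H₂) / [H⁺]^2, solving for [H⁺] gives log[H⁺] = -5.586, so pH = 5.59.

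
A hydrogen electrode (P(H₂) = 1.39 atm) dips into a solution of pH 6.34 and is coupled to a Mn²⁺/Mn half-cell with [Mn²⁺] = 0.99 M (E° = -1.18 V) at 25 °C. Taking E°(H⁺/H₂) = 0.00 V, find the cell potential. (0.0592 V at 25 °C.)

0.80 V

The hydrogen couple is the cathode, so E°_cell = 1.18 V; n = 2.
[H⁺] = 10^(−6.34) = 4.6 × 10^-7 M, and Q = [Mn²⁺]·P(H₂) / [H⁺]^2 = 6.59 × 10^12.
E = E° − (0.0592/2) log Q = 1.18 − (0.0592/2)(12.819) = 0.801 V.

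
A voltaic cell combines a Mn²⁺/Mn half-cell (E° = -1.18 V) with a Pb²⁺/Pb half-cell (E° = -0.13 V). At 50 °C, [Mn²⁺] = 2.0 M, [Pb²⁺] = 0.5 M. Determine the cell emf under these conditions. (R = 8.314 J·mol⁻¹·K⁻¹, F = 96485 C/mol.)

The Pb²⁺/Pb couple has the higher reduction potential and acts as the cathode, so E°_cell = -0.13 − (-1.18) = 1.05 V.
Balancing electrons gives n = 2; the reaction quotient is Q = [Mn²⁺]/[Pb²⁺] = 4.00.
E = E° − (RT/nF) ln Q = 1.05 − (8.314×323)/(2×96485) × (1.386) = 1.050 − 0.019 = 1.031 V.

1.03 V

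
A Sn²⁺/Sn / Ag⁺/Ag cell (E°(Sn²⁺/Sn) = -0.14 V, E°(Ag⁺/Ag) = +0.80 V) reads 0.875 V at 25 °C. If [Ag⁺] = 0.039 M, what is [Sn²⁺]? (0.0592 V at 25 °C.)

0.24 M

From the Nernst equation, log Q = n(E° − E)/0.0592 = 2(0.94 − 0.875)/0.0592 = 2.196, so Q = 157.
With Q = [Sn²⁺]/[Ag⁺]^2 and the known concentrations, [Sn²⁺] in the numerator gives [Sn²⁺] = 0.24 M.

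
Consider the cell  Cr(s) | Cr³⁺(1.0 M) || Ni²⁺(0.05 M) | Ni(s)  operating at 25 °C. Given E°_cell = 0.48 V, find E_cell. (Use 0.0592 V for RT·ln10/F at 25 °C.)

Balancing electrons gives n = 6; the reaction quotient is Q = [Cr³⁺]^2/[Ni²⁺]^3 = 8000.
At 25 °C, E = E° − (0.0592/n) log Q = 0.48 − (0.0592/6)(3.903) = 0.480 − 0.039 = 0.441 V.

0.441 V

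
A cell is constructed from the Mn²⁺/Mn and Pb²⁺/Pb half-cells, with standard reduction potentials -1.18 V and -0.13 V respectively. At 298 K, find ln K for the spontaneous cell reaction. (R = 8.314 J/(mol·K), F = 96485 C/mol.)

E°_cell = -0.13 − (-1.18) = 1.05 V, with n = 2 electrons transferred.
At equilibrium E = 0, so the Nernst equation gives ln K = nFE°/RT = (2)(96485)(1.05)/((8.314)(298)) = 81.78.

ln K = 81.8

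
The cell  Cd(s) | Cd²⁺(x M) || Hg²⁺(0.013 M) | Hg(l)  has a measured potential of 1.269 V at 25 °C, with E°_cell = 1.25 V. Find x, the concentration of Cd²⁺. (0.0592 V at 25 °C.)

0.003 M

From the Nernst equation, log Q = n(E° − E)/0.0592 = 2(1.25 − 1.269)/0.0592 = -0.642, so Q = 0.228.
With Q = [Cd²⁺]/[Hg²⁺] and the known concentrations, [Cd²⁺] in the numerator gives [Cd²⁺] = 0.003 M.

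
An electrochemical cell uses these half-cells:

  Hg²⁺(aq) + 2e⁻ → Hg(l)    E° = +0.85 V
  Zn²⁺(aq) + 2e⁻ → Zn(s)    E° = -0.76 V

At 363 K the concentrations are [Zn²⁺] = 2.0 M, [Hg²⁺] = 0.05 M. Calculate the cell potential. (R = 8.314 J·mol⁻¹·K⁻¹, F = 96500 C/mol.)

1.55 V

The Hg²⁺/Hg couple has the higher reduction potential and acts as the cathode, so E°_cell = +0.85 − (-0.76) = 1.61 V.
Balancing electrons gives n = 2; the reaction quotient is Q = [Zn²⁺]/[Hg²⁺] = 40.0.
E = E° − (RT/nF) ln Q = 1.61 − (8.314×363)/(2×96500) × (3.689) = 1.610 − 0.058 = 1.552 V.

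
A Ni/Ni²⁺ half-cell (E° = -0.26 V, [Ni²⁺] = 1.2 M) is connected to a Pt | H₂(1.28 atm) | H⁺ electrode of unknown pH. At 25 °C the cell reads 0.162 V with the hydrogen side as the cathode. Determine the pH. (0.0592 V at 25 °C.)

pH = 1.56

E°_cell = 0.26 V and n = 2.
log Q = n(E° − E)/0.0592 = 2×(0.26 − 0.162)/0.0592 = 3.311.
With Q = [Ni²⁺]·P(H₂) / [H⁺]^2, solving for [H⁺] gives log[H⁺] = -1.562, so pH = 1.56.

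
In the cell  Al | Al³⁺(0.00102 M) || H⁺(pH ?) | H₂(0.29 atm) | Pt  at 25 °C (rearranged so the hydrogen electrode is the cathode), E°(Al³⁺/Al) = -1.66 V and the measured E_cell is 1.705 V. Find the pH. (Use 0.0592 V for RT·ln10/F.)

pH = 0.51

E°_cell = 1.66 V and n = 6.
log Q = n(E° − E)/0.0592 = 6×(1.66 − 1.705)/0.0592 = -4.561.
With Q = [Al³⁺]^2·P(H₂)^3 / [H⁺]^6, solving for [H⁺] gives log[H⁺] = -0.506, so pH = 0.51.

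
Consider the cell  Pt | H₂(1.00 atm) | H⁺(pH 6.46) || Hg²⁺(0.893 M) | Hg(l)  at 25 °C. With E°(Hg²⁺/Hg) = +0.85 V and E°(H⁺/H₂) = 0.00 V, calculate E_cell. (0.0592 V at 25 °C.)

The Hg²⁺/Hg couple is the cathode, so E°_cell = 0.85 V; n = 2.
[H⁺] = 10^(−6.46) = 3.5 × 10^-7 M, and Q = [H⁺]^2 / ([Hg²⁺]·P(H₂)) = 1.35 × 10^-13.
E = E° − (0.0592/2) log Q = 0.85 − (0.0592/2)(-12.871) = 1.231 V.

1.23 V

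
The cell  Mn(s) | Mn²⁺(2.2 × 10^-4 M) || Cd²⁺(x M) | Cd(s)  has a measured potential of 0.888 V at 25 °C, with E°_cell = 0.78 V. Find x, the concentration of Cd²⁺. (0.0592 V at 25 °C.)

From the Nernst equation, log Q = n(E° − E)/0.0592 = 2(0.78 − 0.888)/0.0592 = -3.649, so Q = 2.25 × 10^-4.
With Q = [Mn²⁺]/[Cd²⁺] and the known concentrations, [Cd²⁺] in the denominator gives [Cd²⁺] = 0.98 M.

0.98 M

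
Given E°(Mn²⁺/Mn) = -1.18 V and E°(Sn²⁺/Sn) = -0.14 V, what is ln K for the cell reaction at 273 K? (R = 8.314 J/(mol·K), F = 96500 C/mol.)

ln K = 88.4

E°_cell = -0.14 − (-1.18) = 1.04 V, with n = 2 electrons transferred.
At equilibrium E = 0, so the Nernst equation gives ln K = nFE°/RT = (2)(96500)(1.04)/((8.314)(273)) = 88.43.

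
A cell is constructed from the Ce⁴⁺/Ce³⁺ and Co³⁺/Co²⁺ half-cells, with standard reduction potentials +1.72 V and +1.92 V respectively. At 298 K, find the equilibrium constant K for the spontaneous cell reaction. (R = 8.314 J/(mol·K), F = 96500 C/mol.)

2400

E°_cell = +1.92 − (+1.72) = 0.20 V, with n = 1 electron transferred.
At equilibrium E = 0, so the Nernst equation gives ln K = nFE°/RT = (1)(96500)(0.20)/((8.314)(298)) = 7.79.
K = e^7.79 = 2400.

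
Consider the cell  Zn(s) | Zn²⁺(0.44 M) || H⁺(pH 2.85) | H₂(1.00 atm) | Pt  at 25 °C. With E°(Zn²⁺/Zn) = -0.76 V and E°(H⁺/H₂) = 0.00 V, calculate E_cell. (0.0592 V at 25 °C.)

0.60 V

The hydrogen couple is the cathode, so E°_cell = 0.76 V; n = 2.
[H⁺] = 10^(−2.85) = 0.0014 M, and Q = [Zn²⁺]·P(H₂) / [H⁺]^2 = 2.21 × 10^5.
E = E° − (0.0592/2) log Q = 0.76 − (0.0592/2)(5.343) = 0.602 V.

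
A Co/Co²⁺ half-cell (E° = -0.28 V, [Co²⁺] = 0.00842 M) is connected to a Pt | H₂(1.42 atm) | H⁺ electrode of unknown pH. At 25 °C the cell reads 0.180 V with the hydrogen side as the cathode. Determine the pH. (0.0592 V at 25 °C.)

pH = 2.65

E°_cell = 0.28 V and n = 2.
log Q = n(E° − E)/0.0592 = 2×(0.28 − 0.180)/0.0592 = 3.378.
With Q = [Co²⁺]·P(H₂) / [H⁺]^2, solving for [H⁺] gives log[H⁺] = -2.650, so pH = 2.65.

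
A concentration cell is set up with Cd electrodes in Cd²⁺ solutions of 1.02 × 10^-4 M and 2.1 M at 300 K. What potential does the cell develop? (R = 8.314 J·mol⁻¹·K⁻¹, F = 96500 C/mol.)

0.13 V

Both half-cells are Cd²⁺/Cd, so E°_cell = 0. The concentrated side is the cathode; the cell reaction moves Cd²⁺ from high to low concentration with n = 2.
Q = [Cd²⁺]_dilute/[Cd²⁺]_conc = 1.02 × 10^-4/2.1 = 4.86 × 10^-5.
E = 0 − (RT/nF) ln Q = −((8.314×300)/(2×96500))(-9.932) = 0.1284 V.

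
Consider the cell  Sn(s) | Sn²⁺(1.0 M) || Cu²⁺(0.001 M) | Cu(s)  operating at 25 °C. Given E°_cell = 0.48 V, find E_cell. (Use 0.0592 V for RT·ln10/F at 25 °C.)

0.391 V

Balancing electrons gives n = 2; the reaction quotient is Q = [Sn²⁺]/[Cu²⁺] = 1000.
At 25 °C, E = E° − (0.0592/n) log Q = 0.48 − (0.0592/2)(3.000) = 0.480 − 0.089 = 0.391 V.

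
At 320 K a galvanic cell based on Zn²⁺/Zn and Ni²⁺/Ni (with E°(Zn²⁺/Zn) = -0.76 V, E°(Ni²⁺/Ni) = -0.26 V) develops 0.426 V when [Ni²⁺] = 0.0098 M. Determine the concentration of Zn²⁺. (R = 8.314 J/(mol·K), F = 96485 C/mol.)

2.1 M

From the Nernst equation, ln Q = nF(E° − E)/RT = 2×96485×(0.50 − 0.426)/(8.314×320) = 5.367, so Q = 214.
With Q = [Zn²⁺]/[Ni²⁺] and the known concentrations, [Zn²⁺] in the numerator gives [Zn²⁺] = 2.1 M.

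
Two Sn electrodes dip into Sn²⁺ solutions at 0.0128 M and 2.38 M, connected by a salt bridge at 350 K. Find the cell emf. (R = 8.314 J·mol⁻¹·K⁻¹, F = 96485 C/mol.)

0.079 V

Both half-cells are Sn²⁺/Sn, so E°_cell = 0. The concentrated side is the cathode; the cell reaction moves Sn²⁺ from high to low concentration with n = 2.
Q = [Sn²⁺]_dilute/[Sn²⁺]_conc = 0.0128/2.38 = 0.00538.
E = 0 − (RT/nF) ln Q = −((8.314×350)/(2×96485))(-5.225) = 0.0788 V.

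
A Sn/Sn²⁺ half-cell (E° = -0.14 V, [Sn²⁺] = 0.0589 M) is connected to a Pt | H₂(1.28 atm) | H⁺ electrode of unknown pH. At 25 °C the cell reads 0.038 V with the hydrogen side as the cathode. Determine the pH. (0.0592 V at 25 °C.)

pH = 2.28

E°_cell = 0.14 V and n = 2.
log Q = n(E° − E)/0.0592 = 2×(0.14 − 0.038)/0.0592 = 3.446.
With Q = [Sn²⁺]·P(H₂) / [H⁺]^2, solving for [H⁺] gives log[H⁺] = -2.284, so pH = 2.28.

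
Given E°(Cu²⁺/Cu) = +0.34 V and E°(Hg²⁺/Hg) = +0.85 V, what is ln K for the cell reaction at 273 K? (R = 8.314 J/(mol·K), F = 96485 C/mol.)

ln K = 43.4

E°_cell = +0.85 − (+0.34) = 0.51 V, with n = 2 electrons transferred.
At equilibrium E = 0, so the Nernst equation gives ln K = nFE°/RT = (2)(96485)(0.51)/((8.314)(273)) = 43.36.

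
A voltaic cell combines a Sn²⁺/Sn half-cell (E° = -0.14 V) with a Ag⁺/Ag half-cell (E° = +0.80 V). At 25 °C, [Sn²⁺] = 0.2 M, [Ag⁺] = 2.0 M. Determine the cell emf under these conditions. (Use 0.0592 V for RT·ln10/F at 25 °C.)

0.979 V

The Ag⁺/Ag couple has the higher reduction potential and acts as the cathode, so E°_cell = +0.80 − (-0.14) = 0.94 V.
Balancing electrons gives n = 2; the reaction quotient is Q = [Sn²⁺]/[Ag⁺]^2 = 0.0500.
At 25 °C, E = E° − (0.0592/n) log Q = 0.94 − (0.0592/2)(-1.301) = 0.940 + 0.039 = 0.979 V.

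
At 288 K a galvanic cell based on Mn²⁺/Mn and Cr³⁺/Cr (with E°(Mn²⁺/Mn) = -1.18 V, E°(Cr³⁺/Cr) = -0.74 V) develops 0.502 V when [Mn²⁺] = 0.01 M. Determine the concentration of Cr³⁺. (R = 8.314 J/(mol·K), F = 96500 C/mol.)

1.8 M

From the Nernst equation, ln Q = nF(E° − E)/RT = 6×96500×(0.44 − 0.502)/(8.314×288) = -14.992, so Q = 3.08 × 10^-7.
With Q = [Mn²⁺]^3/[Cr³⁺]^2 and the known concentrations, [Cr³⁺]^2 in the denominator gives [Cr³⁺] = 1.8 M.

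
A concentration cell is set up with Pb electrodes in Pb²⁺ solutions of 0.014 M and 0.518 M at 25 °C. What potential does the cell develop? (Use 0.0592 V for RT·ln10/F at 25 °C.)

0.046 V

Both half-cells are Pb²⁺/Pb, so E°_cell = 0. The concentrated side is the cathode; the cell reaction moves Pb²⁺ from high to low concentration with n = 2.
Q = [Pb²⁺]_dilute/[Pb²⁺]_conc = 0.014/0.518 = 0.0270.
E = 0 − (0.0592/2) log Q = −(0.0592/2)(-1.568) = 0.0464 V.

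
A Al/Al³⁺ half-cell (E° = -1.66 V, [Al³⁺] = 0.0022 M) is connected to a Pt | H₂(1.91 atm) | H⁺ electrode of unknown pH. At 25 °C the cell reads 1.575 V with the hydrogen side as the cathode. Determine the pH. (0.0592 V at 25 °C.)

pH = 2.18

E°_cell = 1.66 V and n = 6.
log Q = n(E° − E)/0.0592 = 6×(1.66 − 1.575)/0.0592 = 8.615.
With Q = [Al³⁺]^2·P(H₂)^3 / [H⁺]^6, solving for [H⁺] gives log[H⁺] = -2.181, so pH = 2.18.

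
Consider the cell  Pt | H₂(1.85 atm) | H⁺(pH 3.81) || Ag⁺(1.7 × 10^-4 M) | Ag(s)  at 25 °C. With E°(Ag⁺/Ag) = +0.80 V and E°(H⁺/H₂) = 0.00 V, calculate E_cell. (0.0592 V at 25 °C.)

0.81 V

The Ag⁺/Ag couple is the cathode, so E°_cell = 0.80 V; n = 2.
[H⁺] = 10^(−3.81) = 1.5 × 10^-4 M, and Q = [H⁺]^2 / ([Ag⁺]^2·P(H₂)) = 0.449.
E = E° − (0.0592/2) log Q = 0.80 − (0.0592/2)(-0.348) = 0.810 V.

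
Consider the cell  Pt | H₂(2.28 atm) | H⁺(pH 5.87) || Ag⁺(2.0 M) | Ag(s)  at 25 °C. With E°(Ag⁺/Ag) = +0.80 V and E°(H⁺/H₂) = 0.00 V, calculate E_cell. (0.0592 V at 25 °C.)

1.18 V

The Ag⁺/Ag couple is the cathode, so E°_cell = 0.80 V; n = 2.
[H⁺] = 10^(−5.87) = 1.3 × 10^-6 M, and Q = [H⁺]^2 / ([Ag⁺]^2·P(H₂)) = 2 × 10^-13.
E = E° − (0.0592/2) log Q = 0.80 − (0.0592/2)(-12.700) = 1.176 V.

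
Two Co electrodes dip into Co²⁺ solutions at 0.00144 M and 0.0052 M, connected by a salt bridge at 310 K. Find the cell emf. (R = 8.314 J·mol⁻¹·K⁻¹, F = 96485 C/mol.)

Both half-cells are Co²⁺/Co, so E°_cell = 0. The concentrated side is the cathode; the cell reaction moves Co²⁺ from high to low concentration with n = 2.
Q = [Co²⁺]_dilute/[Co²⁺]_conc = 0.00144/0.0052 = 0.277.
E = 0 − (RT/nF) ln Q = −((8.314×310)/(2×96485))(-1.284) = 0.0171 V.

0.017 V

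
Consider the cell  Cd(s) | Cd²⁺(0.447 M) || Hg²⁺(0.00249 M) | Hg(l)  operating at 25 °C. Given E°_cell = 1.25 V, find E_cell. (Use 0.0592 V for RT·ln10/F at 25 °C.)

1.18 V

Balancing electrons gives n = 2; the reaction quotient is Q = [Cd²⁺]/[Hg²⁺] = 180.
At 25 °C, E = E° − (0.0592/n) log Q = 1.25 − (0.0592/2)(2.254) = 1.250 − 0.067 = 1.183 V.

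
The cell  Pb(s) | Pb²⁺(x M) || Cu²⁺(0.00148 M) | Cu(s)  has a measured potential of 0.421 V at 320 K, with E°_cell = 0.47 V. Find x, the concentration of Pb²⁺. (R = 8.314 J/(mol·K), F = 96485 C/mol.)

0.052 M

From the Nernst equation, ln Q = nF(E° − E)/RT = 2×96485×(0.47 − 0.421)/(8.314×320) = 3.554, so Q = 35.0.
With Q = [Pb²⁺]/[Cu²⁺] and the known concentrations, [Pb²⁺] in the numerator gives [Pb²⁺] = 0.052 M.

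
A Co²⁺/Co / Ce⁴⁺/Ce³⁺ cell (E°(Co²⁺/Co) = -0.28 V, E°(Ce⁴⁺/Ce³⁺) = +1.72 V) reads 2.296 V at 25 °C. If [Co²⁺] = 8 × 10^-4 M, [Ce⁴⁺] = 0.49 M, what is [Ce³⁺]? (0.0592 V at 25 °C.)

1.7 × 10^-4 M

From the Nernst equation, log Q = n(E° − E)/0.0592 = 2(2.00 − 2.296)/0.0592 = -10.000, so Q = 1 × 10^-10.
With Q = [Co²⁺]·[Ce³⁺]^2/[Ce⁴⁺]^2 and the known concentrations, [Ce³⁺]^2 in the numerator gives [Ce³⁺] = 1.7 × 10^-4 M.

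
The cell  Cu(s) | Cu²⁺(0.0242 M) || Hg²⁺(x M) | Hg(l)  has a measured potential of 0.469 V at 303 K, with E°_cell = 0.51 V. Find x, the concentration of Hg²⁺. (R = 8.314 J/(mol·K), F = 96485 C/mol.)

From the Nernst equation, ln Q = nF(E° − E)/RT = 2×96485×(0.51 − 0.469)/(8.314×303) = 3.141, so Q = 23.1.
With Q = [Cu²⁺]/[Hg²⁺] and the known concentrations, [Hg²⁺] in the denominator gives [Hg²⁺] = 0.001 M.

0.001 M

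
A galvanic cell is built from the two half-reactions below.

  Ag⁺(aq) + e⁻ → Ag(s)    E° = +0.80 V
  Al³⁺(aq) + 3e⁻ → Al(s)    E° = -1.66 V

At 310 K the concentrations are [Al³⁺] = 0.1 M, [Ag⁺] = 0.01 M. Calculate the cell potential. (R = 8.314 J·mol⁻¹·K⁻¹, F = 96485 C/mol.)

The Ag⁺/Ag couple has the higher reduction potential and acts as the cathode, so E°_cell = +0.80 − (-1.66) = 2.46 V.
Balancing electrons gives n = 3; the reaction quotient is Q = [Al³⁺]/[Ag⁺]^3 = 1 × 10^5.
E = E° − (RT/nF) ln Q = 2.46 − (8.314×310)/(3×96485) × (11.513) = 2.460 − 0.103 = 2.357 V.

2.36 V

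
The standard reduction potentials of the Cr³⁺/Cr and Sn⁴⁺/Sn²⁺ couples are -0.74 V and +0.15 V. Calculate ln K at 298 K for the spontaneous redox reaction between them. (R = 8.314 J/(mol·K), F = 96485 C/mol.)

ln K = 208.0

E°_cell = +0.15 − (-0.74) = 0.89 V, with n = 6 electrons transferred.
At equilibrium E = 0, so the Nernst equation gives ln K = nFE°/RT = (6)(96485)(0.89)/((8.314)(298)) = 207.96.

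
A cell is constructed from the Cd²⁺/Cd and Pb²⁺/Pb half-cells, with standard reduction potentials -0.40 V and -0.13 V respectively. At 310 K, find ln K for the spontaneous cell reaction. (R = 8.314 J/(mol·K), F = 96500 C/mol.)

E°_cell = -0.13 − (-0.40) = 0.27 V, with n = 2 electrons transferred.
At equilibrium E = 0, so the Nernst equation gives ln K = nFE°/RT = (2)(96500)(0.27)/((8.314)(310)) = 20.22.

ln K = 20.2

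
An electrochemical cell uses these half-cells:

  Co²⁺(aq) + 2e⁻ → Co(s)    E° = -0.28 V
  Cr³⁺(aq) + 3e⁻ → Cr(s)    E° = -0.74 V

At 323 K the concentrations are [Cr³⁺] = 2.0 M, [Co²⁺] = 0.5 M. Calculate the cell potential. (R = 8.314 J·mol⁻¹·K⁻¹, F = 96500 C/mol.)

0.444 V

The Co²⁺/Co couple has the higher reduction potential and acts as the cathode, so E°_cell = -0.28 − (-0.74) = 0.46 V.
Balancing electrons gives n = 6; the reaction quotient is Q = [Cr³⁺]^2/[Co²⁺]^3 = 32.0.
E = E° − (RT/nF) ln Q = 0.46 − (8.314×323)/(6×96500) × (3.466) = 0.460 − 0.016 = 0.444 V.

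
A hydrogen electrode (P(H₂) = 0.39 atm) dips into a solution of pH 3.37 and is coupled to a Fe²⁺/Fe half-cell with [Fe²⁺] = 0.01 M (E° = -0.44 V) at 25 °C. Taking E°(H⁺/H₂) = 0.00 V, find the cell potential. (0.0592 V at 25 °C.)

The hydrogen couple is the cathode, so E°_cell = 0.44 V; n = 2.
[H⁺] = 10^(−3.37) = 4.3 × 10^-4 M, and Q = [Fe²⁺]·P(H₂) / [H⁺]^2 = 2.14 × 10^4.
E = E° − (0.0592/2) log Q = 0.44 − (0.0592/2)(4.331) = 0.312 V.

0.31 V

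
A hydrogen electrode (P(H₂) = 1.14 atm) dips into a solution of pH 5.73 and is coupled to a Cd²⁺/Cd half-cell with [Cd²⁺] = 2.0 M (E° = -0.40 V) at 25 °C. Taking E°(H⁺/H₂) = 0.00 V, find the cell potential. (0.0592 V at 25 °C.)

The hydrogen couple is the cathode, so E°_cell = 0.40 V; n = 2.
[H⁺] = 10^(−5.73) = 1.9 × 10^-6 M, and Q = [Cd²⁺]·P(H₂) / [H⁺]^2 = 6.58 × 10^11.
E = E° − (0.0592/2) log Q = 0.40 − (0.0592/2)(11.818) = 0.050 V.

0.050 V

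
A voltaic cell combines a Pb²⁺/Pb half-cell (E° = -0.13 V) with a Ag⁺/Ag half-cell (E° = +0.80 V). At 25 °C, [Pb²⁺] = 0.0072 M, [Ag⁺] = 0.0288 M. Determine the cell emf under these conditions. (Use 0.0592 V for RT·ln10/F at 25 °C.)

0.902 V

The Ag⁺/Ag couple has the higher reduction potential and acts as the cathode, so E°_cell = +0.80 − (-0.13) = 0.93 V.
Balancing electrons gives n = 2; the reaction quotient is Q = [Pb²⁺]/[Ag⁺]^2 = 8.68.
At 25 °C, E = E° − (0.0592/n) log Q = 0.93 − (0.0592/2)(0.939) = 0.930 − 0.028 = 0.902 V.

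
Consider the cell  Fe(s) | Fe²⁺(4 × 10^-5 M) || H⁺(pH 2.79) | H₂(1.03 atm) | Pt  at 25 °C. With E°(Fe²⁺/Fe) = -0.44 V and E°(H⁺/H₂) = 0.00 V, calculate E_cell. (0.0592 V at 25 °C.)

0.40 V

The hydrogen couple is the cathode, so E°_cell = 0.44 V; n = 2.
[H⁺] = 10^(−2.79) = 0.0016 M, and Q = [Fe²⁺]·P(H₂) / [H⁺]^2 = 15.7.
E = E° − (0.0592/2) log Q = 0.44 − (0.0592/2)(1.195) = 0.405 V.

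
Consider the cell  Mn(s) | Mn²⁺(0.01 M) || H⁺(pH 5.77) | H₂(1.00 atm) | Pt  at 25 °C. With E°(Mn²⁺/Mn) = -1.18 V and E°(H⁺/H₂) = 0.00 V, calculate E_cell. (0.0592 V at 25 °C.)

0.90 V

The hydrogen couple is the cathode, so E°_cell = 1.18 V; n = 2.
[H⁺] = 10^(−5.77) = 1.7 × 10^-6 M, and Q = [Mn²⁺]·P(H₂) / [H⁺]^2 = 3.47 × 10^9.
E = E° − (0.0592/2) log Q = 1.18 − (0.0592/2)(9.540) = 0.898 V.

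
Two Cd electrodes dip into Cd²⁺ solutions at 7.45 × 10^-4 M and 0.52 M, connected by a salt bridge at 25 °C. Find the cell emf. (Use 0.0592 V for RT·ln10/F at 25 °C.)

Both half-cells are Cd²⁺/Cd, so E°_cell = 0. The concentrated side is the cathode; the cell reaction moves Cd²⁺ from high to low concentration with n = 2.
Q = [Cd²⁺]_dilute/[Cd²⁺]_conc = 7.45 × 10^-4/0.52 = 0.00143.
E = 0 − (0.0592/2) log Q = −(0.0592/2)(-2.844) = 0.0842 V.

0.084 V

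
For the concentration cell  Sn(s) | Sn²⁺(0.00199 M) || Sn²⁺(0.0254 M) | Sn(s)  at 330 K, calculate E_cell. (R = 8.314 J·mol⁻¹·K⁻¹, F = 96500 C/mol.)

Both half-cells are Sn²⁺/Sn, so E°_cell = 0. The concentrated side is the cathode; the cell reaction moves Sn²⁺ from high to low concentration with n = 2.
Q = [Sn²⁺]_dilute/[Sn²⁺]_conc = 0.00199/0.0254 = 0.0783.
E = 0 − (RT/nF) ln Q = −((8.314×330)/(2×96500))(-2.547) = 0.0362 V.

0.036 V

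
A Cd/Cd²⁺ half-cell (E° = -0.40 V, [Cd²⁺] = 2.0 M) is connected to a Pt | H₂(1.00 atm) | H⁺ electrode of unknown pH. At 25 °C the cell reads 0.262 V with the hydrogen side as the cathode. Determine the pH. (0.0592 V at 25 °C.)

pH = 2.18

E°_cell = 0.40 V and n = 2.
log Q = n(E° − E)/0.0592 = 2×(0.40 − 0.262)/0.0592 = 4.662.
With Q = [Cd²⁺]·P(H₂) / [H⁺]^2, solving for [H⁺] gives log[H⁺] = -2.181, so pH = 2.18.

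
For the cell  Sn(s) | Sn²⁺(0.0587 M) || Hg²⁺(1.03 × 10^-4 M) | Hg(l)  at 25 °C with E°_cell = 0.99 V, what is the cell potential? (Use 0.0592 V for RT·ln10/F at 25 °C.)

Balancing electrons gives n = 2; the reaction quotient is Q = [Sn²⁺]/[Hg²⁺] = 570.
At 25 °C, E = E° − (0.0592/n) log Q = 0.99 − (0.0592/2)(2.756) = 0.990 − 0.082 = 0.908 V.

0.908 V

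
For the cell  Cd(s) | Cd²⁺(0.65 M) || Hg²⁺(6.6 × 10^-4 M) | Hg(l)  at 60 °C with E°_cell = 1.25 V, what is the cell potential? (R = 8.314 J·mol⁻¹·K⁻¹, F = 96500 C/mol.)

1.15 V

Balancing electrons gives n = 2; the reaction quotient is Q = [Cd²⁺]/[Hg²⁺] = 985.
E = E° − (RT/nF) ln Q = 1.25 − (8.314×333)/(2×96500) × (6.892) = 1.250 − 0.099 = 1.151 V.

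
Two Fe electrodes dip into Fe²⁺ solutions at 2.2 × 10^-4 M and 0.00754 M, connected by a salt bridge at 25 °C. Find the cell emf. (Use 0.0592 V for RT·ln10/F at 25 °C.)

0.045 V

Both half-cells are Fe²⁺/Fe, so E°_cell = 0. The concentrated side is the cathode; the cell reaction moves Fe²⁺ from high to low concentration with n = 2.
Q = [Fe²⁺]_dilute/[Fe²⁺]_conc = 2.2 × 10^-4/0.00754 = 0.0292.
E = 0 − (0.0592/2) log Q = −(0.0592/2)(-1.535) = 0.0454 V.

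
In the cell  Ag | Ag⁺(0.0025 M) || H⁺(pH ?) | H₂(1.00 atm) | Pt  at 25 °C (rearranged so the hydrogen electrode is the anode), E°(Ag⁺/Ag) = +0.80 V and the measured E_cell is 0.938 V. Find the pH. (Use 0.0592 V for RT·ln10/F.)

pH = 4.93

E°_cell = 0.80 V and n = 2.
log Q = n(E° − E)/0.0592 = 2×(0.80 − 0.938)/0.0592 = -4.662.
With Q = [H⁺]^2 / ([Ag⁺]^2·P(H₂)), solving for [H⁺] gives log[H⁺] = -4.933, so pH = 4.93.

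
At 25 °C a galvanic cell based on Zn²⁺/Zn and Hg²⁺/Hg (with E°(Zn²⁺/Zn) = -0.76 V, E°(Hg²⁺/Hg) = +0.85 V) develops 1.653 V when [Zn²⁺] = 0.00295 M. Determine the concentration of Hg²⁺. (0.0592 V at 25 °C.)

0.084 M

From the Nernst equation, log Q = n(E° − E)/0.0592 = 2(1.61 − 1.653)/0.0592 = -1.453, so Q = 0.0353.
With Q = [Zn²⁺]/[Hg²⁺] and the known concentrations, [Hg²⁺] in the denominator gives [Hg²⁺] = 0.084 M.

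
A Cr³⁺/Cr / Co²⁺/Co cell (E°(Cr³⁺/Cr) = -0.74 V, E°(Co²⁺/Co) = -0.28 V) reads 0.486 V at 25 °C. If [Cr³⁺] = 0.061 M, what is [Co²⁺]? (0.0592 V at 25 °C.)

1.2 M

From the Nernst equation, log Q = n(E° − E)/0.0592 = 6(0.46 − 0.486)/0.0592 = -2.635, so Q = 0.00232.
With Q = [Cr³⁺]^2/[Co²⁺]^3 and the known concentrations, [Co²⁺]^3 in the denominator gives [Co²⁺] = 1.2 M.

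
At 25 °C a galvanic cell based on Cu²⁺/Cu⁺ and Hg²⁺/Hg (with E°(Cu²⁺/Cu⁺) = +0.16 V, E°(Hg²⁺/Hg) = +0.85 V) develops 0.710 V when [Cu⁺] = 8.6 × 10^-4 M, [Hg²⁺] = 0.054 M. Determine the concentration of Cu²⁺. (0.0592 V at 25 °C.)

From the Nernst equation, log Q = n(E° − E)/0.0592 = 2(0.69 − 0.710)/0.0592 = -0.676, so Q = 0.211.
With Q = [Cu²⁺]^2/([Cu⁺]^2·[Hg²⁺]) and the known concentrations, [Cu²⁺]^2 in the numerator gives [Cu²⁺] = 9.2 × 10^-5 M.

9.2 × 10^-5 M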